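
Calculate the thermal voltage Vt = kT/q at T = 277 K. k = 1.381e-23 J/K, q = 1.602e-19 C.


Step 1: kT = 1.381e-23 * 277 = 3.82537e-21 J
Step 2: Vt = kT/q = 3.82537e-21 / 1.602e-19
Step 3: Vt = 0.02388 V

0.02388


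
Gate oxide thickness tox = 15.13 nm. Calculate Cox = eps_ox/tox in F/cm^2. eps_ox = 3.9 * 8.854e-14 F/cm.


Step 1: eps_ox = 3.9 * 8.854e-14 = 3.45306e-13 F/cm
Step 2: tox in cm = 15.13 nm * 1e-7 = 1.5130e-06 cm
Step 3: Cox = 3.45306e-13 / 1.5130e-06 = 2.28e-07 F/cm^2

2.28e-07


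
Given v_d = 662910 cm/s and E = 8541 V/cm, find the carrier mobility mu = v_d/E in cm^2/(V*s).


Step 1: mu = v_d / E
Step 2: mu = 662910 / 8541
Step 3: mu = 77.62 cm^2/(V*s)

77.62


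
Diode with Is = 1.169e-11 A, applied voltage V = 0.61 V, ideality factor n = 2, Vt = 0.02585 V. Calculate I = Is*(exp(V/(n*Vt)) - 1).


Step 1: V/(n*Vt) = 0.61/(2*0.02585) = 11.7988
Step 2: exp(11.7988) = 1.3309e+05
Step 3: I = 1.169e-11 * (1.3309e+05 - 1) = 1.56e-06 A

1.56e-06


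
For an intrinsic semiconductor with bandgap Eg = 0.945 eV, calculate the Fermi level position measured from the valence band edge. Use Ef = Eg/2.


Step 1: For an intrinsic semiconductor, the Fermi level sits at midgap.
Step 2: Ef = Eg / 2 = 0.945 / 2 = 0.4725 eV

0.4725


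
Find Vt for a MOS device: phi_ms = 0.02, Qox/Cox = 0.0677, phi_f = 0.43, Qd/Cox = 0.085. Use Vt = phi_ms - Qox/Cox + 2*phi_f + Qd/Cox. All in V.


Step 1: Vt = phi_ms - Qox/Cox + 2*phi_f + Qd/Cox
Step 2: Vt = 0.02 - 0.0677 + 2*0.43 + 0.085
Step 3: Vt = 0.02 - 0.0677 + 0.86 + 0.085
Step 4: Vt = 0.8973 V

0.8973


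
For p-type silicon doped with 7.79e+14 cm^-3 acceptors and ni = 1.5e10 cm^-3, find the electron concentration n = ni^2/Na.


Step 1: Majority hole concentration p ≈ Na = 7.79e+14 cm^-3
Step 2: n = ni^2 / Na = (1.5e10)^2 / 7.79e+14
Step 3: n = 2.89e+05 cm^-3

2.89e+05


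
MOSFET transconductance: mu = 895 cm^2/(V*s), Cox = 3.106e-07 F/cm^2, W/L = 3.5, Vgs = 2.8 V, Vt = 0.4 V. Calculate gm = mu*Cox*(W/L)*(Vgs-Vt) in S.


Step 1: Vov = Vgs - Vt = 2.8 - 0.4 = 2.4 V
Step 2: gm = mu * Cox * (W/L) * Vov
Step 3: gm = 895 * 3.106e-07 * 3.5 * 2.4 = 2.34e-03 S

2.34e-03


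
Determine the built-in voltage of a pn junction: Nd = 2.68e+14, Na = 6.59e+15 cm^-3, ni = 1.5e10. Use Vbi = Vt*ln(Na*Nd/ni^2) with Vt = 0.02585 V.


Step 1: Compute Na*Nd/ni^2 = 6.59e+15 * 2.68e+14 / (1.5e10)^2 = 7.8494e+09
Step 2: ln(7.8494e+09) = 22.7837
Step 3: Vbi = 0.02585 * 22.7837 = 0.589 V

0.589


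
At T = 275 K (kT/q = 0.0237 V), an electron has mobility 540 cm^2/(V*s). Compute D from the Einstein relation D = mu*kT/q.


Step 1: D = mu * (kT/q)
Step 2: D = 540 * 0.0237
Step 3: D = 12.8 cm^2/s

12.8


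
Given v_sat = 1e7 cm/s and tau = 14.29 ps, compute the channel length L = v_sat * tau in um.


Step 1: tau in seconds = 14.29 ps * 1e-12 = 1.4290e-11 s
Step 2: L = v_sat * tau = 1e7 * 1.4290e-11 = 1.4290e-04 cm
Step 3: L in um = 1.4290e-04 * 1e4 = 1.429 um

1.429


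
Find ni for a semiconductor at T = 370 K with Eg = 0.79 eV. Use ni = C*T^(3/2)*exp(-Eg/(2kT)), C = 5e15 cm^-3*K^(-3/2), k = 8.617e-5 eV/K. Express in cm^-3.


Step 1: Compute kT = 8.617e-5 * 370 = 0.0318829 eV
Step 2: Exponent = -Eg/(2kT) = -0.79/(2*0.0318829) = -12.38909
Step 3: T^(3/2) = 370^1.5 = 7117.09
Step 4: ni = 5e15 * 7117.09 * exp(-12.38909) = 1.48e+14 cm^-3

1.48e+14


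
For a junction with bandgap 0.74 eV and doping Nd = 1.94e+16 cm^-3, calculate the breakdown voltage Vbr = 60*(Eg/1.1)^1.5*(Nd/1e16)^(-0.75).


Step 1: Eg/1.1 = 0.74/1.1 = 0.672727
Step 2: (Eg/1.1)^1.5 = 0.672727^1.5 = 0.551770
Step 3: (Nd/1e16)^(-0.75) = (1.94)^(-0.75) = 0.608343
Step 4: Vbr = 60 * 0.551770 * 0.608343 = 20.1 V

20.1


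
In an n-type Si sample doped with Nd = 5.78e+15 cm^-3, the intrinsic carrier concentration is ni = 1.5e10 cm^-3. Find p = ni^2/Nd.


Step 1: Since Nd >> ni, n ≈ Nd = 5.78e+15 cm^-3
Step 2: p = ni^2 / n = (1.5e10)^2 / 5.78e+15
Step 3: p = 2.25e20 / 5.78e+15 = 3.89e+04 cm^-3

3.89e+04


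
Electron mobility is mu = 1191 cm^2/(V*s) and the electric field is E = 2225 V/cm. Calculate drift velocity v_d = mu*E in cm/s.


Step 1: v_d = mu * E
Step 2: v_d = 1191 * 2225 = 2649975
Step 3: v_d = 2.65e+06 cm/s

2.65e+06


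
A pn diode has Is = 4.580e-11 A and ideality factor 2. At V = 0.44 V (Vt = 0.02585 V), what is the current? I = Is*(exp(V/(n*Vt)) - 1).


Step 1: V/(n*Vt) = 0.44/(2*0.02585) = 8.5106
Step 2: exp(8.5106) = 4.9671e+03
Step 3: I = 4.580e-11 * (4.9671e+03 - 1) = 2.27e-07 A

2.27e-07


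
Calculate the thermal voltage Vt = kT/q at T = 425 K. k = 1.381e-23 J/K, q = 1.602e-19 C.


Step 1: kT = 1.381e-23 * 425 = 5.86925e-21 J
Step 2: Vt = kT/q = 5.86925e-21 / 1.602e-19
Step 3: Vt = 0.03664 V

0.03664


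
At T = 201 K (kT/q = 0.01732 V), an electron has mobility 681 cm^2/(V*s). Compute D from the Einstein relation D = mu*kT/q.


Step 1: D = mu * (kT/q)
Step 2: D = 681 * 0.01732
Step 3: D = 11.79 cm^2/s

11.79


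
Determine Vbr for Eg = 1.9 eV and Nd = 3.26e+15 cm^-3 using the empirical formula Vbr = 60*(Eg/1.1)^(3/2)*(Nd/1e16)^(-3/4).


Step 1: Eg/1.1 = 1.9/1.1 = 1.727273
Step 2: (Eg/1.1)^1.5 = 1.727273^1.5 = 2.270082
Step 3: (Nd/1e16)^(-0.75) = (0.326)^(-0.75) = 2.317858
Step 4: Vbr = 60 * 2.270082 * 2.317858 = 315.7 V

315.7


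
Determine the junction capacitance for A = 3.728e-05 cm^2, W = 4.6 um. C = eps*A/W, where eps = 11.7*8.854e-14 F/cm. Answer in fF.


Step 1: eps_Si = 11.7 * 8.854e-14 = 1.035918e-12 F/cm
Step 2: W in cm = 4.6 * 1e-4 = 4.60e-04 cm
Step 3: C = 1.035918e-12 * 3.728e-05 / 4.60e-04 = 8.395440e-14 F
Step 4: C = 83.95 fF

83.95


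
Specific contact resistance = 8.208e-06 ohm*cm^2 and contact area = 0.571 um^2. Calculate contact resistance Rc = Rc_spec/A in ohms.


Step 1: Convert area to cm^2: 0.571 um^2 = 5.7100e-09 cm^2
Step 2: Rc = Rc_spec / A = 8.208e-06 / 5.7100e-09
Step 3: Rc = 1.44e+03 ohms

1.44e+03


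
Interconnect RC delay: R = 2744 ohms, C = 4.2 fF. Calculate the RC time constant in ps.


Step 1: tau = R * C
Step 2: tau = 2744 * 4.2 fF = 2744 * 4.2e-15 F
Step 3: tau = 1.15248e-11 s = 11.5248 ps

11.5248


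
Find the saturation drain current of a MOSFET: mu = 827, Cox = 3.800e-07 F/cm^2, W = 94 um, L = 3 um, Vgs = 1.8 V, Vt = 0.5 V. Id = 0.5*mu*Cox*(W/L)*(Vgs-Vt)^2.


Step 1: Overdrive voltage Vov = Vgs - Vt = 1.8 - 0.5 = 1.3 V
Step 2: W/L = 94/3 = 31.3333
Step 3: Id = 0.5 * 827 * 3.800e-07 * 31.3333 * 1.3^2
Step 4: Id = 8.32e-03 A

8.32e-03


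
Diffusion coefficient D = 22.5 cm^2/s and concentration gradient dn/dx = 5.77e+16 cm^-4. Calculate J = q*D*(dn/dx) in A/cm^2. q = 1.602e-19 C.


Step 1: J = q * D * (dn/dx)
Step 2: J = 1.602e-19 * 22.5 * 5.77e+16
Step 3: J = 2.08e-01 A/cm^2

2.08e-01


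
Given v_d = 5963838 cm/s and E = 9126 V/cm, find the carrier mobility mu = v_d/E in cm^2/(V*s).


Step 1: mu = v_d / E
Step 2: mu = 5963838 / 9126
Step 3: mu = 653.5 cm^2/(V*s)

653.5


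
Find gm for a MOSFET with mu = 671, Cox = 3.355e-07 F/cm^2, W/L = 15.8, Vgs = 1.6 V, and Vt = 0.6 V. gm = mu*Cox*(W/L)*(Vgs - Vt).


Step 1: Vov = Vgs - Vt = 1.6 - 0.6 = 1.0 V
Step 2: gm = mu * Cox * (W/L) * Vov
Step 3: gm = 671 * 3.355e-07 * 15.8 * 1.0 = 3.56e-03 S

3.56e-03


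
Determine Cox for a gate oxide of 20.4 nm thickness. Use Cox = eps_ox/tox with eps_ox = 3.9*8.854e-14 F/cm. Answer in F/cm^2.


Step 1: eps_ox = 3.9 * 8.854e-14 = 3.45306e-13 F/cm
Step 2: tox in cm = 20.4 nm * 1e-7 = 2.0400e-06 cm
Step 3: Cox = 3.45306e-13 / 2.0400e-06 = 1.69e-07 F/cm^2

1.69e-07


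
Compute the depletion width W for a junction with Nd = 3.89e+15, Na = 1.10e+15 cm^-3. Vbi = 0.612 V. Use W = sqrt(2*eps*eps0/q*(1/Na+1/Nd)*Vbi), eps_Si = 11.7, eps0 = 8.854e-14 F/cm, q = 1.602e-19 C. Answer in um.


Step 1: 1/Na + 1/Nd = 1/1.10e+15 + 1/3.89e+15 = 1.16616e-15
Step 2: 2*eps*eps0/q = 2*11.7*8.854e-14/1.602e-19 = 1.293281e+07
Step 3: W^2 = 1.293281e+07 * 1.16616e-15 * 0.612 = 9.23002e-09
Step 4: W = sqrt(9.23002e-09) = 9.607e-05 cm = 0.9607 um

0.9607


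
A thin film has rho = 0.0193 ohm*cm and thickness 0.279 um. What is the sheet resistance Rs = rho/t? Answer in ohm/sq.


Step 1: Convert thickness to cm: t = 0.279 um = 2.7900e-05 cm
Step 2: Rs = rho / t = 0.0193 / 2.7900e-05
Step 3: Rs = 691.8 ohm/sq

691.8


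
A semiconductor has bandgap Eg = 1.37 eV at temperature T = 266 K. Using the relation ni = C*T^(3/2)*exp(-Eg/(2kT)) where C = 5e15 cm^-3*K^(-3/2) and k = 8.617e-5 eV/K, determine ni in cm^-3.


Step 1: Compute kT = 8.617e-5 * 266 = 0.02292122 eV
Step 2: Exponent = -Eg/(2kT) = -1.37/(2*0.02292122) = -29.88497
Step 3: T^(3/2) = 266^1.5 = 4338.33
Step 4: ni = 5e15 * 4338.33 * exp(-29.88497) = 2.28e+06 cm^-3

2.28e+06


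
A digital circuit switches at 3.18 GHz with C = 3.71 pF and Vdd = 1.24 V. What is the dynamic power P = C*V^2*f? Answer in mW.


Step 1: V^2 = 1.24^2 = 1.5376 V^2
Step 2: P = C*V^2*f = 3.71e-12 F * 1.5376 * 3.18e9 Hz
Step 3: P = 1.814029728e-02 W
Step 4: P = 18.14 mW

18.14


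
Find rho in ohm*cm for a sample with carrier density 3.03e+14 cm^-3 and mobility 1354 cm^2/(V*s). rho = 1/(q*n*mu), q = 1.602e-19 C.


Step 1: sigma = q * n * mu = 1.602e-19 * 3.03e+14 * 1354 = 6.57240e-02 S/cm
Step 2: rho = 1 / sigma = 1 / 6.57240e-02 = 15.22 ohm*cm

15.22


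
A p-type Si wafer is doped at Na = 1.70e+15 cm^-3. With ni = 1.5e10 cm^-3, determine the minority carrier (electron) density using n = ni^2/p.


Step 1: Majority hole concentration p ≈ Na = 1.70e+15 cm^-3
Step 2: n = ni^2 / Na = (1.5e10)^2 / 1.70e+15
Step 3: n = 1.32e+05 cm^-3

1.32e+05


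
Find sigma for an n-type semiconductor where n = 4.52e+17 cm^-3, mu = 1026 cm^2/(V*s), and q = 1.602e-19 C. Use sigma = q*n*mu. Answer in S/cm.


Step 1: sigma = q * n * mu
Step 2: sigma = 1.602e-19 * 4.52e+17 * 1026
Step 3: sigma = 7.429e+01 S/cm

7.429e+01


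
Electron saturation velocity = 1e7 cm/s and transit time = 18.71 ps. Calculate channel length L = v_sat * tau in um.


Step 1: tau in seconds = 18.71 ps * 1e-12 = 1.8710e-11 s
Step 2: L = v_sat * tau = 1e7 * 1.8710e-11 = 1.8710e-04 cm
Step 3: L in um = 1.8710e-04 * 1e4 = 1.871 um

1.871


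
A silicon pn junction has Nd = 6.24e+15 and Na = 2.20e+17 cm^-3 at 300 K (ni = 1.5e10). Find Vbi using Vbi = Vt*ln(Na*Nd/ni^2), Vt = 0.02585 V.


Step 1: Compute Na*Nd/ni^2 = 2.20e+17 * 6.24e+15 / (1.5e10)^2 = 6.1013e+12
Step 2: ln(6.1013e+12) = 29.4395
Step 3: Vbi = 0.02585 * 29.4395 = 0.761 V

0.761


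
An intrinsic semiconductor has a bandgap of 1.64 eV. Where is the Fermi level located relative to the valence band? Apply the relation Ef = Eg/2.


Step 1: For an intrinsic semiconductor, the Fermi level sits at midgap.
Step 2: Ef = Eg / 2 = 1.64 / 2 = 0.82 eV

0.82


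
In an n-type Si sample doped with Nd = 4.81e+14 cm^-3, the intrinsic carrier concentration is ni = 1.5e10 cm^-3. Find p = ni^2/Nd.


Step 1: Since Nd >> ni, n ≈ Nd = 4.81e+14 cm^-3
Step 2: p = ni^2 / n = (1.5e10)^2 / 4.81e+14
Step 3: p = 2.25e20 / 4.81e+14 = 4.68e+05 cm^-3

4.68e+05


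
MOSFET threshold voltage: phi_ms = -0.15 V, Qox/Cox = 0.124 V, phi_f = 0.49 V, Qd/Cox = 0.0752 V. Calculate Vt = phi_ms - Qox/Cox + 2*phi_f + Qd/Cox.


Step 1: Vt = phi_ms - Qox/Cox + 2*phi_f + Qd/Cox
Step 2: Vt = -0.15 - 0.124 + 2*0.49 + 0.0752
Step 3: Vt = -0.15 - 0.124 + 0.98 + 0.0752
Step 4: Vt = 0.7812 V

0.7812


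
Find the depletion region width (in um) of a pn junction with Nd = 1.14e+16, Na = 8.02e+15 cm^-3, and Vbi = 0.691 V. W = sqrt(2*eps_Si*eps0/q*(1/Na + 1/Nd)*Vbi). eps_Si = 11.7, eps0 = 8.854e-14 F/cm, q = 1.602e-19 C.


Step 1: 1/Na + 1/Nd = 1/8.02e+15 + 1/1.14e+16 = 2.12408e-16
Step 2: 2*eps*eps0/q = 2*11.7*8.854e-14/1.602e-19 = 1.293281e+07
Step 3: W^2 = 1.293281e+07 * 2.12408e-16 * 0.691 = 1.89820e-09
Step 4: W = sqrt(1.89820e-09) = 4.357e-05 cm = 0.4357 um

0.4357


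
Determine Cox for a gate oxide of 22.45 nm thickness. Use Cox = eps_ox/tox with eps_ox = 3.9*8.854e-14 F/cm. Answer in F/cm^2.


Step 1: eps_ox = 3.9 * 8.854e-14 = 3.45306e-13 F/cm
Step 2: tox in cm = 22.45 nm * 1e-7 = 2.2450e-06 cm
Step 3: Cox = 3.45306e-13 / 2.2450e-06 = 1.54e-07 F/cm^2

1.54e-07


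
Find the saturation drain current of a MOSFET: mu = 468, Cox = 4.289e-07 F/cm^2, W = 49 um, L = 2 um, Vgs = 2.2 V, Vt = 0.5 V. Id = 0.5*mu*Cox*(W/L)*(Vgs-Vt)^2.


Step 1: Overdrive voltage Vov = Vgs - Vt = 2.2 - 0.5 = 1.7 V
Step 2: W/L = 49/2 = 24.5
Step 3: Id = 0.5 * 468 * 4.289e-07 * 24.5 * 1.7^2
Step 4: Id = 7.11e-03 A

7.11e-03


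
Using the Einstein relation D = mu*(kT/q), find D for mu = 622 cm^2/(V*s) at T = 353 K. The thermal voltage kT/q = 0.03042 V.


Step 1: D = mu * (kT/q)
Step 2: D = 622 * 0.03042
Step 3: D = 18.92 cm^2/s

18.92


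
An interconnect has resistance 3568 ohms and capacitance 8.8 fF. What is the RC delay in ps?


Step 1: tau = R * C
Step 2: tau = 3568 * 8.8 fF = 3568 * 8.8e-15 F
Step 3: tau = 3.13984e-11 s = 31.3984 ps

31.3984


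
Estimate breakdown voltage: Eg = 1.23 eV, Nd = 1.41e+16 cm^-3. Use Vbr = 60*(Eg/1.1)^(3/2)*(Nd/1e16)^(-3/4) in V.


Step 1: Eg/1.1 = 1.23/1.1 = 1.118182
Step 2: (Eg/1.1)^1.5 = 1.118182^1.5 = 1.182412
Step 3: (Nd/1e16)^(-0.75) = (1.41)^(-0.75) = 0.772833
Step 4: Vbr = 60 * 1.182412 * 0.772833 = 54.8 V

54.8


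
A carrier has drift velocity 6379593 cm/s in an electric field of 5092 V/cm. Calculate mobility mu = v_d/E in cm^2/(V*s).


Step 1: mu = v_d / E
Step 2: mu = 6379593 / 5092
Step 3: mu = 1252.87 cm^2/(V*s)

1252.87


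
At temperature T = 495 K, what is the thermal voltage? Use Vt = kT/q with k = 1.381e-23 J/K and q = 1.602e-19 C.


Step 1: kT = 1.381e-23 * 495 = 6.83595e-21 J
Step 2: Vt = kT/q = 6.83595e-21 / 1.602e-19
Step 3: Vt = 0.04267 V

0.04267


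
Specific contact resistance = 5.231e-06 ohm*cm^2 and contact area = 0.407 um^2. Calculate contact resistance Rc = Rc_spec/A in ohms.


Step 1: Convert area to cm^2: 0.407 um^2 = 4.0700e-09 cm^2
Step 2: Rc = Rc_spec / A = 5.231e-06 / 4.0700e-09
Step 3: Rc = 1.29e+03 ohms

1.29e+03


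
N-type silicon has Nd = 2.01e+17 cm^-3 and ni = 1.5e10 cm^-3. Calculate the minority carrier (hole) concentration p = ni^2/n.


Step 1: Since Nd >> ni, n ≈ Nd = 2.01e+17 cm^-3
Step 2: p = ni^2 / n = (1.5e10)^2 / 2.01e+17
Step 3: p = 2.25e20 / 2.01e+17 = 1.12e+03 cm^-3

1.12e+03


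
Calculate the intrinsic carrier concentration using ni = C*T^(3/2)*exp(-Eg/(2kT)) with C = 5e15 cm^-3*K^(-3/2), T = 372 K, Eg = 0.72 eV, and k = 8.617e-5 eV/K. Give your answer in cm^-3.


Step 1: Compute kT = 8.617e-5 * 372 = 0.03205524 eV
Step 2: Exponent = -Eg/(2kT) = -0.72/(2*0.03205524) = -11.23061
Step 3: T^(3/2) = 372^1.5 = 7174.88
Step 4: ni = 5e15 * 7174.88 * exp(-11.23061) = 4.76e+14 cm^-3

4.76e+14


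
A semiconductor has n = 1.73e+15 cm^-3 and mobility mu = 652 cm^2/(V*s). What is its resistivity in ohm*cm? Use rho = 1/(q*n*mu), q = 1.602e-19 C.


Step 1: sigma = q * n * mu = 1.602e-19 * 1.73e+15 * 652 = 1.80699e-01 S/cm
Step 2: rho = 1 / sigma = 1 / 1.80699e-01 = 5.534 ohm*cm

5.534


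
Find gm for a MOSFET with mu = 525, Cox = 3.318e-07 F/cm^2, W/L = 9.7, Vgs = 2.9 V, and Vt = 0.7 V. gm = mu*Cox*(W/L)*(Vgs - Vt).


Step 1: Vov = Vgs - Vt = 2.9 - 0.7 = 2.2 V
Step 2: gm = mu * Cox * (W/L) * Vov
Step 3: gm = 525 * 3.318e-07 * 9.7 * 2.2 = 3.72e-03 S

3.72e-03


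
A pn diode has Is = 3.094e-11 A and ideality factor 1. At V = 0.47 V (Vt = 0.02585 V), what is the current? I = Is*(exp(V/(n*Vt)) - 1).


Step 1: V/(n*Vt) = 0.47/(1*0.02585) = 18.1818
Step 2: exp(18.1818) = 7.8751e+07
Step 3: I = 3.094e-11 * (7.8751e+07 - 1) = 2.44e-03 A

2.44e-03


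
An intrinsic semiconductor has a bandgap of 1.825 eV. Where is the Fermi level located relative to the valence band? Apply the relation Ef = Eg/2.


Step 1: For an intrinsic semiconductor, the Fermi level sits at midgap.
Step 2: Ef = Eg / 2 = 1.825 / 2 = 0.9125 eV

0.9125


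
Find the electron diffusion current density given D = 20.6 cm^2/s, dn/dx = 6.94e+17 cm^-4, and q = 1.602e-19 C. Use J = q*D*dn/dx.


Step 1: J = q * D * (dn/dx)
Step 2: J = 1.602e-19 * 20.6 * 6.94e+17
Step 3: J = 2.29e+00 A/cm^2

2.29e+00


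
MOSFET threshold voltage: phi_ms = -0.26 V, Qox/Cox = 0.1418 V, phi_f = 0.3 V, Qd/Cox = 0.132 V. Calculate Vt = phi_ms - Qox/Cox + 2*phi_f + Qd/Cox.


Step 1: Vt = phi_ms - Qox/Cox + 2*phi_f + Qd/Cox
Step 2: Vt = -0.26 - 0.1418 + 2*0.3 + 0.132
Step 3: Vt = -0.26 - 0.1418 + 0.6 + 0.132
Step 4: Vt = 0.3302 V

0.3302


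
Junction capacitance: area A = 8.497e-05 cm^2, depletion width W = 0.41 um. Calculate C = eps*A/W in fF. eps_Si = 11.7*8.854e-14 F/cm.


Step 1: eps_Si = 11.7 * 8.854e-14 = 1.035918e-12 F/cm
Step 2: W in cm = 0.41 * 1e-4 = 4.10e-05 cm
Step 3: C = 1.035918e-12 * 8.497e-05 / 4.10e-05 = 2.146877e-12 F
Step 4: C = 2146.88 fF

2146.88


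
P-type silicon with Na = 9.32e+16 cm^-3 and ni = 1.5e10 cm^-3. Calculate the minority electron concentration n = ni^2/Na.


Step 1: Majority hole concentration p ≈ Na = 9.32e+16 cm^-3
Step 2: n = ni^2 / Na = (1.5e10)^2 / 9.32e+16
Step 3: n = 2.41e+03 cm^-3

2.41e+03


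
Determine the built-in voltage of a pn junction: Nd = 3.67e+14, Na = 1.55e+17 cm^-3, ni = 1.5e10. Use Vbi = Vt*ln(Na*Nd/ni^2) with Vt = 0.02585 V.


Step 1: Compute Na*Nd/ni^2 = 1.55e+17 * 3.67e+14 / (1.5e10)^2 = 2.5282e+11
Step 2: ln(2.5282e+11) = 26.2559
Step 3: Vbi = 0.02585 * 26.2559 = 0.679 V

0.679


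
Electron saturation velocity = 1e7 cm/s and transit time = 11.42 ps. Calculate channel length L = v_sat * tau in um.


Step 1: tau in seconds = 11.42 ps * 1e-12 = 1.1420e-11 s
Step 2: L = v_sat * tau = 1e7 * 1.1420e-11 = 1.1420e-04 cm
Step 3: L in um = 1.1420e-04 * 1e4 = 1.142 um

1.142


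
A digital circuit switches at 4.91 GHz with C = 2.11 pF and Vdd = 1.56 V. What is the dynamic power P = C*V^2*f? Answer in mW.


Step 1: V^2 = 1.56^2 = 2.4336 V^2
Step 2: P = C*V^2*f = 2.11e-12 F * 2.4336 * 4.91e9 Hz
Step 3: P = 2.521233936e-02 W
Step 4: P = 25.212 mW

25.212


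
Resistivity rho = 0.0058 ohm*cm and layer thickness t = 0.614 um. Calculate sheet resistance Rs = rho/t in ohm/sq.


Step 1: Convert thickness to cm: t = 0.614 um = 6.1400e-05 cm
Step 2: Rs = rho / t = 0.0058 / 6.1400e-05
Step 3: Rs = 94.5 ohm/sq

94.5


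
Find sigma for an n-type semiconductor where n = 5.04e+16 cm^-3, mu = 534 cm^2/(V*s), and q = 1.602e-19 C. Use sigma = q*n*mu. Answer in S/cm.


Step 1: sigma = q * n * mu
Step 2: sigma = 1.602e-19 * 5.04e+16 * 534
Step 3: sigma = 4.312e+00 S/cm

4.312e+00


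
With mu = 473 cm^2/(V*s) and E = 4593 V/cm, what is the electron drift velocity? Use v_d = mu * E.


Step 1: v_d = mu * E
Step 2: v_d = 473 * 4593 = 2172489
Step 3: v_d = 2.17e+06 cm/s

2.17e+06


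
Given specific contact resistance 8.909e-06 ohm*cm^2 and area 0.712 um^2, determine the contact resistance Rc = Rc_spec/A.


Step 1: Convert area to cm^2: 0.712 um^2 = 7.1200e-09 cm^2
Step 2: Rc = Rc_spec / A = 8.909e-06 / 7.1200e-09
Step 3: Rc = 1.25e+03 ohms

1.25e+03


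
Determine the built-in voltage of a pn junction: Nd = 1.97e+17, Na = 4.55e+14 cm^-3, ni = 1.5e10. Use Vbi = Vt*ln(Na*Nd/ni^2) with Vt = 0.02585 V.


Step 1: Compute Na*Nd/ni^2 = 4.55e+14 * 1.97e+17 / (1.5e10)^2 = 3.9838e+11
Step 2: ln(3.9838e+11) = 26.7107
Step 3: Vbi = 0.02585 * 26.7107 = 0.69 V

0.69


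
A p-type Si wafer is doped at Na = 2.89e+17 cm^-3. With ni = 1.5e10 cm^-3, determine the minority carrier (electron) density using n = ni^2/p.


Step 1: Majority hole concentration p ≈ Na = 2.89e+17 cm^-3
Step 2: n = ni^2 / Na = (1.5e10)^2 / 2.89e+17
Step 3: n = 7.79e+02 cm^-3

7.79e+02


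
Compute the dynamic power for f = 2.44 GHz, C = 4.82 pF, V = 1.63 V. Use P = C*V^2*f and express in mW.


Step 1: V^2 = 1.63^2 = 2.6569 V^2
Step 2: P = C*V^2*f = 4.82e-12 F * 2.6569 * 2.44e9 Hz
Step 3: P = 3.124726952e-02 W
Step 4: P = 31.247 mW

31.247


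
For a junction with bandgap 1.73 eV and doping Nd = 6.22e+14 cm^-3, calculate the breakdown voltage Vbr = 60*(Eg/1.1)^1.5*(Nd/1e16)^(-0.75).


Step 1: Eg/1.1 = 1.73/1.1 = 1.572727
Step 2: (Eg/1.1)^1.5 = 1.572727^1.5 = 1.972332
Step 3: (Nd/1e16)^(-0.75) = (0.0622)^(-0.75) = 8.028921
Step 4: Vbr = 60 * 1.972332 * 8.028921 = 950.1 V

950.1


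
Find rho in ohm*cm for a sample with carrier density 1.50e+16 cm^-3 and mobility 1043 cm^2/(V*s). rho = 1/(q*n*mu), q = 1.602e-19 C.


Step 1: sigma = q * n * mu = 1.602e-19 * 1.50e+16 * 1043 = 2.50633e+00 S/cm
Step 2: rho = 1 / sigma = 1 / 2.50633e+00 = 0.399 ohm*cm

0.399


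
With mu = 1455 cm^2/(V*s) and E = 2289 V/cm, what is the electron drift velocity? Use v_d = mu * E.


Step 1: v_d = mu * E
Step 2: v_d = 1455 * 2289 = 3330495
Step 3: v_d = 3.33e+06 cm/s

3.33e+06


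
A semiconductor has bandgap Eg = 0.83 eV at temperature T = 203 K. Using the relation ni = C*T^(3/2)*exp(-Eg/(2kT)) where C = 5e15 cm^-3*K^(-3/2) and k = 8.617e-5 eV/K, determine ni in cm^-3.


Step 1: Compute kT = 8.617e-5 * 203 = 0.01749251 eV
Step 2: Exponent = -Eg/(2kT) = -0.83/(2*0.01749251) = -23.72444
Step 3: T^(3/2) = 203^1.5 = 2892.30
Step 4: ni = 5e15 * 2892.30 * exp(-23.72444) = 7.19e+08 cm^-3

7.19e+08


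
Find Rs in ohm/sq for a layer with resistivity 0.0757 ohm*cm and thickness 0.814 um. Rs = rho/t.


Step 1: Convert thickness to cm: t = 0.814 um = 8.1400e-05 cm
Step 2: Rs = rho / t = 0.0757 / 8.1400e-05
Step 3: Rs = 930.0 ohm/sq

930.0


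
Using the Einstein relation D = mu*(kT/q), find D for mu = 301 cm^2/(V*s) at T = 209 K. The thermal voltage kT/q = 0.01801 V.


Step 1: D = mu * (kT/q)
Step 2: D = 301 * 0.01801
Step 3: D = 5.42 cm^2/s

5.42


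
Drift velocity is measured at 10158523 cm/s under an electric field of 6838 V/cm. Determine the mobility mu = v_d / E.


Step 1: mu = v_d / E
Step 2: mu = 10158523 / 6838
Step 3: mu = 1485.6 cm^2/(V*s)

1485.6


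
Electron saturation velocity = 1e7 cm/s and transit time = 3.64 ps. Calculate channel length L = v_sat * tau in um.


Step 1: tau in seconds = 3.64 ps * 1e-12 = 3.6400e-12 s
Step 2: L = v_sat * tau = 1e7 * 3.6400e-12 = 3.6400e-05 cm
Step 3: L in um = 3.6400e-05 * 1e4 = 0.364 um

0.364


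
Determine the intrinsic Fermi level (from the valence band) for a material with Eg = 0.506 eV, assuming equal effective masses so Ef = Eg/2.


Step 1: For an intrinsic semiconductor, the Fermi level sits at midgap.
Step 2: Ef = Eg / 2 = 0.506 / 2 = 0.253 eV

0.253


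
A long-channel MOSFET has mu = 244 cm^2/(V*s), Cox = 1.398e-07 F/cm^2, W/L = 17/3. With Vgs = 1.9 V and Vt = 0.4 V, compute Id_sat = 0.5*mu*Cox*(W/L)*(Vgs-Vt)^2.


Step 1: Overdrive voltage Vov = Vgs - Vt = 1.9 - 0.4 = 1.5 V
Step 2: W/L = 17/3 = 5.66667
Step 3: Id = 0.5 * 244 * 1.398e-07 * 5.66667 * 1.5^2
Step 4: Id = 2.17e-04 A

2.17e-04


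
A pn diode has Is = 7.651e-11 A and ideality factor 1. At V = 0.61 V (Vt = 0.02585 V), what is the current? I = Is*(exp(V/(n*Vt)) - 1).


Step 1: V/(n*Vt) = 0.61/(1*0.02585) = 23.5977
Step 2: exp(23.5977) = 1.7715e+10
Step 3: I = 7.651e-11 * (1.7715e+10 - 1) = 1.36e+00 A

1.36e+00


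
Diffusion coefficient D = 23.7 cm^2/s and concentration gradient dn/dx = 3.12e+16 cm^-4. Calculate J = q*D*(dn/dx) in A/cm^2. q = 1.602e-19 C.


Step 1: J = q * D * (dn/dx)
Step 2: J = 1.602e-19 * 23.7 * 3.12e+16
Step 3: J = 1.18e-01 A/cm^2

1.18e-01


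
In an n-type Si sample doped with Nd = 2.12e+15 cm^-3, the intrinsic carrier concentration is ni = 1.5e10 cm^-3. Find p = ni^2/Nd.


Step 1: Since Nd >> ni, n ≈ Nd = 2.12e+15 cm^-3
Step 2: p = ni^2 / n = (1.5e10)^2 / 2.12e+15
Step 3: p = 2.25e20 / 2.12e+15 = 1.06e+05 cm^-3

1.06e+05


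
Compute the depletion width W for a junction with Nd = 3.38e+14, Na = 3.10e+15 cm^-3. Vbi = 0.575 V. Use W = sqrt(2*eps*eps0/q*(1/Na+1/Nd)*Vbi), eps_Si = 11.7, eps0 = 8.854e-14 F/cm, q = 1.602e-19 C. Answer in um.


Step 1: 1/Na + 1/Nd = 1/3.10e+15 + 1/3.38e+14 = 3.28116e-15
Step 2: 2*eps*eps0/q = 2*11.7*8.854e-14/1.602e-19 = 1.293281e+07
Step 3: W^2 = 1.293281e+07 * 3.28116e-15 * 0.575 = 2.43999e-08
Step 4: W = sqrt(2.43999e-08) = 1.562e-04 cm = 1.562 um

1.562


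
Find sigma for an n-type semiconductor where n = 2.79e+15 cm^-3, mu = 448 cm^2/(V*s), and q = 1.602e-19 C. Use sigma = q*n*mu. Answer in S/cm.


Step 1: sigma = q * n * mu
Step 2: sigma = 1.602e-19 * 2.79e+15 * 448
Step 3: sigma = 2.002e-01 S/cm

2.002e-01


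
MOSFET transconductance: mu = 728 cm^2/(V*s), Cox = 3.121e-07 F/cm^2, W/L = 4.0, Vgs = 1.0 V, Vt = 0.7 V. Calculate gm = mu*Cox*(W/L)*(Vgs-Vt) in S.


Step 1: Vov = Vgs - Vt = 1.0 - 0.7 = 0.3 V
Step 2: gm = mu * Cox * (W/L) * Vov
Step 3: gm = 728 * 3.121e-07 * 4.0 * 0.3 = 2.73e-04 S

2.73e-04


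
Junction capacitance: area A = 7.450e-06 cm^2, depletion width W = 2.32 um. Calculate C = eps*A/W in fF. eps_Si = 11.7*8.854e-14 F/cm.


Step 1: eps_Si = 11.7 * 8.854e-14 = 1.035918e-12 F/cm
Step 2: W in cm = 2.32 * 1e-4 = 2.32e-04 cm
Step 3: C = 1.035918e-12 * 7.450e-06 / 2.32e-04 = 3.326547e-14 F
Step 4: C = 33.27 fF

33.27


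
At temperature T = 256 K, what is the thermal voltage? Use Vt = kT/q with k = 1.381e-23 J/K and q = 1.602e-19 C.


Step 1: kT = 1.381e-23 * 256 = 3.53536e-21 J
Step 2: Vt = kT/q = 3.53536e-21 / 1.602e-19
Step 3: Vt = 0.02207 V

0.02207


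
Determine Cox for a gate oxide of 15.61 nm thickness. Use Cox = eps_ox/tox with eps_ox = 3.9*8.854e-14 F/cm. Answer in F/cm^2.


Step 1: eps_ox = 3.9 * 8.854e-14 = 3.45306e-13 F/cm
Step 2: tox in cm = 15.61 nm * 1e-7 = 1.5610e-06 cm
Step 3: Cox = 3.45306e-13 / 1.5610e-06 = 2.21e-07 F/cm^2

2.21e-07


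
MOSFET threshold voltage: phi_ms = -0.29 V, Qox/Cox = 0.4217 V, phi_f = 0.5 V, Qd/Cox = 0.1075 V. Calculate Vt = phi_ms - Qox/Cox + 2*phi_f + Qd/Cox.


Step 1: Vt = phi_ms - Qox/Cox + 2*phi_f + Qd/Cox
Step 2: Vt = -0.29 - 0.4217 + 2*0.5 + 0.1075
Step 3: Vt = -0.29 - 0.4217 + 1.0 + 0.1075
Step 4: Vt = 0.3958 V

0.3958


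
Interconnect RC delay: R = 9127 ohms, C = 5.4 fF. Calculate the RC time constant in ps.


Step 1: tau = R * C
Step 2: tau = 9127 * 5.4 fF = 9127 * 5.4e-15 F
Step 3: tau = 4.92858e-11 s = 49.2858 ps

49.2858


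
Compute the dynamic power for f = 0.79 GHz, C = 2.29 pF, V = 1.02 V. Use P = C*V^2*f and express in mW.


Step 1: V^2 = 1.02^2 = 1.0404 V^2
Step 2: P = C*V^2*f = 2.29e-12 F * 1.0404 * 0.79e9 Hz
Step 3: P = 1.88218764e-03 W
Step 4: P = 1.882 mW

1.882


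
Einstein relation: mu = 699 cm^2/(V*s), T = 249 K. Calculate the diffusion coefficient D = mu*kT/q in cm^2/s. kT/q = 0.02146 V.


Step 1: D = mu * (kT/q)
Step 2: D = 699 * 0.02146
Step 3: D = 15.0 cm^2/s

15.0


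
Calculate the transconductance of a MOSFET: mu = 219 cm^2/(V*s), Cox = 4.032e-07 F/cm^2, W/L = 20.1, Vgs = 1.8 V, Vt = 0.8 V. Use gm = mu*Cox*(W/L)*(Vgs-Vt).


Step 1: Vov = Vgs - Vt = 1.8 - 0.8 = 1.0 V
Step 2: gm = mu * Cox * (W/L) * Vov
Step 3: gm = 219 * 4.032e-07 * 20.1 * 1.0 = 1.77e-03 S

1.77e-03


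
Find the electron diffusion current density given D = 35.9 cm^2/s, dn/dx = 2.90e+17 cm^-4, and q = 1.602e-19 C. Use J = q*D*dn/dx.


Step 1: J = q * D * (dn/dx)
Step 2: J = 1.602e-19 * 35.9 * 2.90e+17
Step 3: J = 1.67e+00 A/cm^2

1.67e+00


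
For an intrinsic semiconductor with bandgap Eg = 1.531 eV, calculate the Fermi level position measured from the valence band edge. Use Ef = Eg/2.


Step 1: For an intrinsic semiconductor, the Fermi level sits at midgap.
Step 2: Ef = Eg / 2 = 1.531 / 2 = 0.7655 eV

0.7655


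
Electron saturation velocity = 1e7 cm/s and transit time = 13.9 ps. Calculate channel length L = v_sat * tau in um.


Step 1: tau in seconds = 13.9 ps * 1e-12 = 1.3900e-11 s
Step 2: L = v_sat * tau = 1e7 * 1.3900e-11 = 1.3900e-04 cm
Step 3: L in um = 1.3900e-04 * 1e4 = 1.39 um

1.39


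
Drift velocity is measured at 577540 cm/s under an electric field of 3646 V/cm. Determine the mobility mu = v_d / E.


Step 1: mu = v_d / E
Step 2: mu = 577540 / 3646
Step 3: mu = 158.4 cm^2/(V*s)

158.4


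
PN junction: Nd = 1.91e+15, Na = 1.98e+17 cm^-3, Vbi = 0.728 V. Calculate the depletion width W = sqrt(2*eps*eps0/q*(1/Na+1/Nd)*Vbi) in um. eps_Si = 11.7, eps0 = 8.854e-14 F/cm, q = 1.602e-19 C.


Step 1: 1/Na + 1/Nd = 1/1.98e+17 + 1/1.91e+15 = 5.28611e-16
Step 2: 2*eps*eps0/q = 2*11.7*8.854e-14/1.602e-19 = 1.293281e+07
Step 3: W^2 = 1.293281e+07 * 5.28611e-16 * 0.728 = 4.97692e-09
Step 4: W = sqrt(4.97692e-09) = 7.055e-05 cm = 0.7055 um

0.7055


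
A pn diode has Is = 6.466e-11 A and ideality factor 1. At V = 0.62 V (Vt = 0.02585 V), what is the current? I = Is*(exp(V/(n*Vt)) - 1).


Step 1: V/(n*Vt) = 0.62/(1*0.02585) = 23.9845
Step 2: exp(23.9845) = 2.6082e+10
Step 3: I = 6.466e-11 * (2.6082e+10 - 1) = 1.69e+00 A

1.69e+00


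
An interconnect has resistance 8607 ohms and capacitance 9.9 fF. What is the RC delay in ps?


Step 1: tau = R * C
Step 2: tau = 8607 * 9.9 fF = 8607 * 9.9e-15 F
Step 3: tau = 8.52093e-11 s = 85.2093 ps

85.2093


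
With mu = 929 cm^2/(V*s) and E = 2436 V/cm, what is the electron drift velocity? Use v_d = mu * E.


Step 1: v_d = mu * E
Step 2: v_d = 929 * 2436 = 2263044
Step 3: v_d = 2.26e+06 cm/s

2.26e+06


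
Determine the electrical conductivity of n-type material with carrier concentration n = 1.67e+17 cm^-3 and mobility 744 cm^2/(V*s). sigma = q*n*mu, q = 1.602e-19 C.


Step 1: sigma = q * n * mu
Step 2: sigma = 1.602e-19 * 1.67e+17 * 744
Step 3: sigma = 1.990e+01 S/cm

1.990e+01


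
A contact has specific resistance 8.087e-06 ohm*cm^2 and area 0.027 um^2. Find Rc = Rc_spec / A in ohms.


Step 1: Convert area to cm^2: 0.027 um^2 = 2.7000e-10 cm^2
Step 2: Rc = Rc_spec / A = 8.087e-06 / 2.7000e-10
Step 3: Rc = 3.00e+04 ohms

3.00e+04


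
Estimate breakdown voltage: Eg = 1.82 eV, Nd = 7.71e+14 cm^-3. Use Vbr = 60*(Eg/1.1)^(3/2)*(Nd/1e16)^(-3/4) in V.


Step 1: Eg/1.1 = 1.82/1.1 = 1.654545
Step 2: (Eg/1.1)^1.5 = 1.654545^1.5 = 2.128227
Step 3: (Nd/1e16)^(-0.75) = (0.0771)^(-0.75) = 6.834539
Step 4: Vbr = 60 * 2.128227 * 6.834539 = 872.7 V

872.7


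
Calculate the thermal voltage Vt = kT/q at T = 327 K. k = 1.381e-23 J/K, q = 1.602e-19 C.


Step 1: kT = 1.381e-23 * 327 = 4.51587e-21 J
Step 2: Vt = kT/q = 4.51587e-21 / 1.602e-19
Step 3: Vt = 0.02819 V

0.02819


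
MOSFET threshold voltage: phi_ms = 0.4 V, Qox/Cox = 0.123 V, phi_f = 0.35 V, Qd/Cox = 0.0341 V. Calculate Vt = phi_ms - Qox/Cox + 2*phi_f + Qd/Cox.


Step 1: Vt = phi_ms - Qox/Cox + 2*phi_f + Qd/Cox
Step 2: Vt = 0.4 - 0.123 + 2*0.35 + 0.0341
Step 3: Vt = 0.4 - 0.123 + 0.7 + 0.0341
Step 4: Vt = 1.0111 V

1.0111


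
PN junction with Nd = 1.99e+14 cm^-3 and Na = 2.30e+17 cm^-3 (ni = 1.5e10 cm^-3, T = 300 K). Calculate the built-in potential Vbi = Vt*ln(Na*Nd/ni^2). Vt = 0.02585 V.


Step 1: Compute Na*Nd/ni^2 = 2.30e+17 * 1.99e+14 / (1.5e10)^2 = 2.0342e+11
Step 2: ln(2.0342e+11) = 26.0385
Step 3: Vbi = 0.02585 * 26.0385 = 0.673 V

0.673


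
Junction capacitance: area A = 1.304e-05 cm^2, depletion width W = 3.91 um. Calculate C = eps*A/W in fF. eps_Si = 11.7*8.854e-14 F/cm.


Step 1: eps_Si = 11.7 * 8.854e-14 = 1.035918e-12 F/cm
Step 2: W in cm = 3.91 * 1e-4 = 3.91e-04 cm
Step 3: C = 1.035918e-12 * 1.304e-05 / 3.91e-04 = 3.454826e-14 F
Step 4: C = 34.55 fF

34.55


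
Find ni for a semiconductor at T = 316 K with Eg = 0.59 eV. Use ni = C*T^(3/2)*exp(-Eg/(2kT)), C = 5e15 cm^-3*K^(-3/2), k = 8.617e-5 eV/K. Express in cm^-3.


Step 1: Compute kT = 8.617e-5 * 316 = 0.02722972 eV
Step 2: Exponent = -Eg/(2kT) = -0.59/(2*0.02722972) = -10.83375
Step 3: T^(3/2) = 316^1.5 = 5617.34
Step 4: ni = 5e15 * 5617.34 * exp(-10.83375) = 5.54e+14 cm^-3

5.54e+14


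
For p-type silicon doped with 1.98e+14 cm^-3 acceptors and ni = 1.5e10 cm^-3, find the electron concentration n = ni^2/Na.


Step 1: Majority hole concentration p ≈ Na = 1.98e+14 cm^-3
Step 2: n = ni^2 / Na = (1.5e10)^2 / 1.98e+14
Step 3: n = 1.14e+06 cm^-3

1.14e+06


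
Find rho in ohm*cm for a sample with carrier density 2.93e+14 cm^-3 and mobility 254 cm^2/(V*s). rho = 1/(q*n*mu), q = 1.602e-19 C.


Step 1: sigma = q * n * mu = 1.602e-19 * 2.93e+14 * 254 = 1.19224e-02 S/cm
Step 2: rho = 1 / sigma = 1 / 1.19224e-02 = 83.88 ohm*cm

83.88


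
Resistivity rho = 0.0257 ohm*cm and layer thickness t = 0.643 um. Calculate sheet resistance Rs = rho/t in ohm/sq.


Step 1: Convert thickness to cm: t = 0.643 um = 6.4300e-05 cm
Step 2: Rs = rho / t = 0.0257 / 6.4300e-05
Step 3: Rs = 399.7 ohm/sq

399.7


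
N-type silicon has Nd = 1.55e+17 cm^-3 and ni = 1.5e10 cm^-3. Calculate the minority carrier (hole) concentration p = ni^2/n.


Step 1: Since Nd >> ni, n ≈ Nd = 1.55e+17 cm^-3
Step 2: p = ni^2 / n = (1.5e10)^2 / 1.55e+17
Step 3: p = 2.25e20 / 1.55e+17 = 1.45e+03 cm^-3

1.45e+03


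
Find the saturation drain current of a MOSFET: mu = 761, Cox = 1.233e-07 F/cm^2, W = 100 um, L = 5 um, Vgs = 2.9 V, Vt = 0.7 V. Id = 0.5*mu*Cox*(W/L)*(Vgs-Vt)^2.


Step 1: Overdrive voltage Vov = Vgs - Vt = 2.9 - 0.7 = 2.2 V
Step 2: W/L = 100/5 = 20
Step 3: Id = 0.5 * 761 * 1.233e-07 * 20 * 2.2^2
Step 4: Id = 4.54e-03 A

4.54e-03


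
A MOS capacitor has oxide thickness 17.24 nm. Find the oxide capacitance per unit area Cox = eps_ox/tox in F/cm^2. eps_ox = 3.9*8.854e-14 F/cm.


Step 1: eps_ox = 3.9 * 8.854e-14 = 3.45306e-13 F/cm
Step 2: tox in cm = 17.24 nm * 1e-7 = 1.7240e-06 cm
Step 3: Cox = 3.45306e-13 / 1.7240e-06 = 2.00e-07 F/cm^2

2.00e-07


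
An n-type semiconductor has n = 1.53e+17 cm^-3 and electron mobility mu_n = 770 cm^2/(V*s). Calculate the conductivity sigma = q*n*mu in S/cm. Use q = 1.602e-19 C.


Step 1: sigma = q * n * mu
Step 2: sigma = 1.602e-19 * 1.53e+17 * 770
Step 3: sigma = 1.887e+01 S/cm

1.887e+01


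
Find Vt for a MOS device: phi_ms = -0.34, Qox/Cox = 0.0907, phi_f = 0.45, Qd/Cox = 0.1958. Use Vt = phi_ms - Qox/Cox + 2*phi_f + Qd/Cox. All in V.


Step 1: Vt = phi_ms - Qox/Cox + 2*phi_f + Qd/Cox
Step 2: Vt = -0.34 - 0.0907 + 2*0.45 + 0.1958
Step 3: Vt = -0.34 - 0.0907 + 0.9 + 0.1958
Step 4: Vt = 0.6651 V

0.6651


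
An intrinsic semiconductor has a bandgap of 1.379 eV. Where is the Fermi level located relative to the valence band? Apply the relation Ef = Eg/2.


Step 1: For an intrinsic semiconductor, the Fermi level sits at midgap.
Step 2: Ef = Eg / 2 = 1.379 / 2 = 0.6895 eV

0.6895


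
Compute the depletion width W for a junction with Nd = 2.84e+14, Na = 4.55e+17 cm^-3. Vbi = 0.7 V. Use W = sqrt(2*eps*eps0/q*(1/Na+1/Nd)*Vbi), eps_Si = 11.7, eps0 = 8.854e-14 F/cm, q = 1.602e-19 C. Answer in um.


Step 1: 1/Na + 1/Nd = 1/4.55e+17 + 1/2.84e+14 = 3.52332e-15
Step 2: 2*eps*eps0/q = 2*11.7*8.854e-14/1.602e-19 = 1.293281e+07
Step 3: W^2 = 1.293281e+07 * 3.52332e-15 * 0.7 = 3.18965e-08
Step 4: W = sqrt(3.18965e-08) = 1.786e-04 cm = 1.786 um

1.786


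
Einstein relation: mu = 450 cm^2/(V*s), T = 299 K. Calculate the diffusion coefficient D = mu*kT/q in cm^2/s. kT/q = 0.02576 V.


Step 1: D = mu * (kT/q)
Step 2: D = 450 * 0.02576
Step 3: D = 11.59 cm^2/s

11.59


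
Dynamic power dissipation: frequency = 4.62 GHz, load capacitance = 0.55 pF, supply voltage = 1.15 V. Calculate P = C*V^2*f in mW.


Step 1: V^2 = 1.15^2 = 1.3225 V^2
Step 2: P = C*V^2*f = 0.55e-12 F * 1.3225 * 4.62e9 Hz
Step 3: P = 3.3604725e-03 W
Step 4: P = 3.36 mW

3.36


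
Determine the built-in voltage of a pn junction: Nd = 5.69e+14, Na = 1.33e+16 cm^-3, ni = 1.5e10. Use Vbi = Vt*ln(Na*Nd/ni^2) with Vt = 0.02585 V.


Step 1: Compute Na*Nd/ni^2 = 1.33e+16 * 5.69e+14 / (1.5e10)^2 = 3.3634e+10
Step 2: ln(3.3634e+10) = 24.2388
Step 3: Vbi = 0.02585 * 24.2388 = 0.627 V

0.627


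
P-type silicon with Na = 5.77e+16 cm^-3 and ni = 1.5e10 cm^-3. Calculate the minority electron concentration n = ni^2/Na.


Step 1: Majority hole concentration p ≈ Na = 5.77e+16 cm^-3
Step 2: n = ni^2 / Na = (1.5e10)^2 / 5.77e+16
Step 3: n = 3.90e+03 cm^-3

3.90e+03


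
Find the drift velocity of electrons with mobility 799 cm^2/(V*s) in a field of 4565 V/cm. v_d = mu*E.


Step 1: v_d = mu * E
Step 2: v_d = 799 * 4565 = 3647435
Step 3: v_d = 3.65e+06 cm/s

3.65e+06


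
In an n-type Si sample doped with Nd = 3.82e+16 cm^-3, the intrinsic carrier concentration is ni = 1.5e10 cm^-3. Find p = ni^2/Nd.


Step 1: Since Nd >> ni, n ≈ Nd = 3.82e+16 cm^-3
Step 2: p = ni^2 / n = (1.5e10)^2 / 3.82e+16
Step 3: p = 2.25e20 / 3.82e+16 = 5.89e+03 cm^-3

5.89e+03


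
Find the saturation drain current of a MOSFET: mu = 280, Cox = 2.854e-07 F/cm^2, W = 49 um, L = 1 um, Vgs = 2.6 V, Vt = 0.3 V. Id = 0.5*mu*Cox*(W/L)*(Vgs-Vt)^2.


Step 1: Overdrive voltage Vov = Vgs - Vt = 2.6 - 0.3 = 2.3 V
Step 2: W/L = 49/1 = 49
Step 3: Id = 0.5 * 280 * 2.854e-07 * 49 * 2.3^2
Step 4: Id = 1.04e-02 A

1.04e-02


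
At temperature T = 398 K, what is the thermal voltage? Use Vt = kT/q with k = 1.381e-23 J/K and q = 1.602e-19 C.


Step 1: kT = 1.381e-23 * 398 = 5.49638e-21 J
Step 2: Vt = kT/q = 5.49638e-21 / 1.602e-19
Step 3: Vt = 0.03431 V

0.03431


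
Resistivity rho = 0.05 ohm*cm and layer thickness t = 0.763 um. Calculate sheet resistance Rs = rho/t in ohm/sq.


Step 1: Convert thickness to cm: t = 0.763 um = 7.6300e-05 cm
Step 2: Rs = rho / t = 0.05 / 7.6300e-05
Step 3: Rs = 655.3 ohm/sq

655.3


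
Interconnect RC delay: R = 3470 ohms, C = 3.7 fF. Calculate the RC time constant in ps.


Step 1: tau = R * C
Step 2: tau = 3470 * 3.7 fF = 3470 * 3.7e-15 F
Step 3: tau = 1.2839e-11 s = 12.839 ps

12.839


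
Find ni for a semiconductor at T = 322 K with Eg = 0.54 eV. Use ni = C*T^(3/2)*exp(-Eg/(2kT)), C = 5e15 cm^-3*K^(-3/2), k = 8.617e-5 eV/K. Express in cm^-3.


Step 1: Compute kT = 8.617e-5 * 322 = 0.02774674 eV
Step 2: Exponent = -Eg/(2kT) = -0.54/(2*0.02774674) = -9.73087
Step 3: T^(3/2) = 322^1.5 = 5778.08
Step 4: ni = 5e15 * 5778.08 * exp(-9.73087) = 1.72e+15 cm^-3

1.72e+15


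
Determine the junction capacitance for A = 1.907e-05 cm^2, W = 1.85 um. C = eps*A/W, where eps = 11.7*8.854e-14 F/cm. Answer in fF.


Step 1: eps_Si = 11.7 * 8.854e-14 = 1.035918e-12 F/cm
Step 2: W in cm = 1.85 * 1e-4 = 1.85e-04 cm
Step 3: C = 1.035918e-12 * 1.907e-05 / 1.85e-04 = 1.067835e-13 F
Step 4: C = 106.78 fF

106.78


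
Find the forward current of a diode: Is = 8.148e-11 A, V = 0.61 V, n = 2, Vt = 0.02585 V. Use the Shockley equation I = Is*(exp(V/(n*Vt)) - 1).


Step 1: V/(n*Vt) = 0.61/(2*0.02585) = 11.7988
Step 2: exp(11.7988) = 1.3309e+05
Step 3: I = 8.148e-11 * (1.3309e+05 - 1) = 1.08e-05 A

1.08e-05


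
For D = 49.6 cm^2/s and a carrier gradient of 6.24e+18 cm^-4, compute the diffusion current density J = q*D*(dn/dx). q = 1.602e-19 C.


Step 1: J = q * D * (dn/dx)
Step 2: J = 1.602e-19 * 49.6 * 6.24e+18
Step 3: J = 4.96e+01 A/cm^2

4.96e+01


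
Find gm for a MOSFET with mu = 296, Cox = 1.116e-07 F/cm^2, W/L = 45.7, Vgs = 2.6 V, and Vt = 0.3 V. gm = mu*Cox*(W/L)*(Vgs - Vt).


Step 1: Vov = Vgs - Vt = 2.6 - 0.3 = 2.3 V
Step 2: gm = mu * Cox * (W/L) * Vov
Step 3: gm = 296 * 1.116e-07 * 45.7 * 2.3 = 3.47e-03 S

3.47e-03


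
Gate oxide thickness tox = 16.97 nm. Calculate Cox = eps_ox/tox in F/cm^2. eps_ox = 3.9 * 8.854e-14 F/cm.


Step 1: eps_ox = 3.9 * 8.854e-14 = 3.45306e-13 F/cm
Step 2: tox in cm = 16.97 nm * 1e-7 = 1.6970e-06 cm
Step 3: Cox = 3.45306e-13 / 1.6970e-06 = 2.03e-07 F/cm^2

2.03e-07


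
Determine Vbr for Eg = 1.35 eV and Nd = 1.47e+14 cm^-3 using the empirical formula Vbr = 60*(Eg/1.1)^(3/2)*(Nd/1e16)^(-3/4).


Step 1: Eg/1.1 = 1.35/1.1 = 1.227273
Step 2: (Eg/1.1)^1.5 = 1.227273^1.5 = 1.359602
Step 3: (Nd/1e16)^(-0.75) = (0.0147)^(-0.75) = 23.687106
Step 4: Vbr = 60 * 1.359602 * 23.687106 = 1932.3 V

1932.3


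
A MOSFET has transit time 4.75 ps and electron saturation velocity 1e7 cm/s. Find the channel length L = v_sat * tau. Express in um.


Step 1: tau in seconds = 4.75 ps * 1e-12 = 4.7500e-12 s
Step 2: L = v_sat * tau = 1e7 * 4.7500e-12 = 4.7500e-05 cm
Step 3: L in um = 4.7500e-05 * 1e4 = 0.475 um

0.475
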